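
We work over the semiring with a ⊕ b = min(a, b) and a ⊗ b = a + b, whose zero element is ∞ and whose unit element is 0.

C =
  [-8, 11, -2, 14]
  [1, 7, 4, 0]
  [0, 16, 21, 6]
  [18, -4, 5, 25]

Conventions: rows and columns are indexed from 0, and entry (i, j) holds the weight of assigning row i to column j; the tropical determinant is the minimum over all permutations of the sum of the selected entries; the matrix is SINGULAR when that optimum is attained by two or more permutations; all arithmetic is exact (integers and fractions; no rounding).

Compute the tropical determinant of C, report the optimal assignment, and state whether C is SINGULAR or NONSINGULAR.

σ = (0, 1, 2, 3): (-8) + 7 + 21 + 25 = 45
σ = (0, 1, 3, 2): (-8) + 7 + 6 + 5 = 10
σ = (0, 2, 1, 3): (-8) + 4 + 16 + 25 = 37
σ = (0, 2, 3, 1): (-8) + 4 + 6 + (-4) = -2
σ = (0, 3, 1, 2): (-8) + 0 + 16 + 5 = 13
σ = (0, 3, 2, 1): (-8) + 0 + 21 + (-4) = 9
σ = (1, 0, 2, 3): 11 + 1 + 21 + 25 = 58
σ = (1, 0, 3, 2): 11 + 1 + 6 + 5 = 23
σ = (1, 2, 0, 3): 11 + 4 + 0 + 25 = 40
σ = (1, 2, 3, 0): 11 + 4 + 6 + 18 = 39
σ = (1, 3, 0, 2): 11 + 0 + 0 + 5 = 16
σ = (1, 3, 2, 0): 11 + 0 + 21 + 18 = 50
σ = (2, 0, 1, 3): (-2) + 1 + 16 + 25 = 40
σ = (2, 0, 3, 1): (-2) + 1 + 6 + (-4) = 1
σ = (2, 1, 0, 3): (-2) + 7 + 0 + 25 = 30
σ = (2, 1, 3, 0): (-2) + 7 + 6 + 18 = 29
σ = (2, 3, 0, 1): (-2) + 0 + 0 + (-4) = -6
σ = (2, 3, 1, 0): (-2) + 0 + 16 + 18 = 32
σ = (3, 0, 1, 2): 14 + 1 + 16 + 5 = 36
σ = (3, 0, 2, 1): 14 + 1 + 21 + (-4) = 32
σ = (3, 1, 0, 2): 14 + 7 + 0 + 5 = 26
σ = (3, 1, 2, 0): 14 + 7 + 21 + 18 = 60
σ = (3, 2, 0, 1): 14 + 4 + 0 + (-4) = 14
σ = (3, 2, 1, 0): 14 + 4 + 16 + 18 = 52
Optimal value attained by: σ = (2, 3, 0, 1).
Answer: det⊕(C) = -6; verdict: NONSINGULAR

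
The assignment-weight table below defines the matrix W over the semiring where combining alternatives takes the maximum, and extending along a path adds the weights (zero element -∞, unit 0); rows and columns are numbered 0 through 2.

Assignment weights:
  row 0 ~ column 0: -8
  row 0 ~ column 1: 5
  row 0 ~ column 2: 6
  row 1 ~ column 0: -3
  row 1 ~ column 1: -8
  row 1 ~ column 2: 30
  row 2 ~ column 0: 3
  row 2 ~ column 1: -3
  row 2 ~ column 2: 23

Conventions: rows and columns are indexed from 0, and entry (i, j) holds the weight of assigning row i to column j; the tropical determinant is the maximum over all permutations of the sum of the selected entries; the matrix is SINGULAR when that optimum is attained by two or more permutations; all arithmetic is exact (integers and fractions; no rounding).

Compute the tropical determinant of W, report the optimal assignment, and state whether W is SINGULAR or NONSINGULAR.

σ = (0, 1, 2): (-8) + (-8) + 23 = 7
σ = (0, 2, 1): (-8) + 30 + (-3) = 19
σ = (1, 0, 2): 5 + (-3) + 23 = 25
σ = (1, 2, 0): 5 + 30 + 3 = 38
σ = (2, 0, 1): 6 + (-3) + (-3) = 0
σ = (2, 1, 0): 6 + (-8) + 3 = 1
Optimal value attained by: σ = (1, 2, 0).
Answer: det⊕(W) = 38; verdict: NONSINGULAR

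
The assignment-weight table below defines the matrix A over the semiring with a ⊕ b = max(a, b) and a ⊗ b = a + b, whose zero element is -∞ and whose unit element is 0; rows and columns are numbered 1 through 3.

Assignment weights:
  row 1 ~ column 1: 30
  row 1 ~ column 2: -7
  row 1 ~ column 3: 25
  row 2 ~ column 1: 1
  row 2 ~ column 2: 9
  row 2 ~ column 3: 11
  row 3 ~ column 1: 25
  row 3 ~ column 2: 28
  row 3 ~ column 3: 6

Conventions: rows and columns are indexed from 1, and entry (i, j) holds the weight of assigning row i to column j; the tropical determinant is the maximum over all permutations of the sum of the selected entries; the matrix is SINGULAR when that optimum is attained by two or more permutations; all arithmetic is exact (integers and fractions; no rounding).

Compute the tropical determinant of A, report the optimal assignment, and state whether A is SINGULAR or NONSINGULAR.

σ = (1, 2, 3): 30 + 9 + 6 = 45
σ = (1, 3, 2): 30 + 11 + 28 = 69
σ = (2, 1, 3): (-7) + 1 + 6 = 0
σ = (2, 3, 1): (-7) + 11 + 25 = 29
σ = (3, 1, 2): 25 + 1 + 28 = 54
σ = (3, 2, 1): 25 + 9 + 25 = 59
Optimal value attained by: σ = (1, 3, 2).
Answer: det⊕(A) = 69; verdict: NONSINGULAR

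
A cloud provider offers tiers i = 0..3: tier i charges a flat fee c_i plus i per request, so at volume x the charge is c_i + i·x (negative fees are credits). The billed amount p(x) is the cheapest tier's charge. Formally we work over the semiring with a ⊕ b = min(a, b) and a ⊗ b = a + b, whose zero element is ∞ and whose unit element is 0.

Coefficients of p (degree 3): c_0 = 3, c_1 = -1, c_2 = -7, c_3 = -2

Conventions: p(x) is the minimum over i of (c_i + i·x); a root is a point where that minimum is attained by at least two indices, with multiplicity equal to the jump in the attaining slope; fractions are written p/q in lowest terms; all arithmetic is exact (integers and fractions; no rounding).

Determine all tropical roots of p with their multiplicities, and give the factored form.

hull edge (i=0, c=3) to (i=2, c=-7): slope -5, span 2
hull edge (i=2, c=-7) to (i=3, c=-2): slope 5, span 1
Factored form: p(x) = -2 ⊗ (x ⊕ (-5)) ⊗ (x ⊕ 5) ⊗ (x ⊕ 5)
Answer: roots = -5 (mult 1), 5 (mult 2)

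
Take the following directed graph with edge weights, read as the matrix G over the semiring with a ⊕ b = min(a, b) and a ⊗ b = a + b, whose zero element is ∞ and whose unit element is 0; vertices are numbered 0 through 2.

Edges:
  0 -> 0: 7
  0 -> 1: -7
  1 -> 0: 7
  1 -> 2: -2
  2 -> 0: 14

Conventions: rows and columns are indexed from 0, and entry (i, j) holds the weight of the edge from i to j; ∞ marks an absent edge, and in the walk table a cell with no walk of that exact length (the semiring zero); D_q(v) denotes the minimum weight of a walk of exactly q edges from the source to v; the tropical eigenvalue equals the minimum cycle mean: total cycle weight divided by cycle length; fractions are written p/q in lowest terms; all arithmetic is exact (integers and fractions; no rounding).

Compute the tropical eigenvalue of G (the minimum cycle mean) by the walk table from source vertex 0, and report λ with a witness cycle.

q=0: [0, ∞, ∞]
q=1: [7, -7, ∞]
q=2: [0, 0, -9]
q=3: [5, -7, -2]
Optimal cycle mean attained by: cycle 0->1->0, total (-7) + 7, length 2.
Answer: λ = 0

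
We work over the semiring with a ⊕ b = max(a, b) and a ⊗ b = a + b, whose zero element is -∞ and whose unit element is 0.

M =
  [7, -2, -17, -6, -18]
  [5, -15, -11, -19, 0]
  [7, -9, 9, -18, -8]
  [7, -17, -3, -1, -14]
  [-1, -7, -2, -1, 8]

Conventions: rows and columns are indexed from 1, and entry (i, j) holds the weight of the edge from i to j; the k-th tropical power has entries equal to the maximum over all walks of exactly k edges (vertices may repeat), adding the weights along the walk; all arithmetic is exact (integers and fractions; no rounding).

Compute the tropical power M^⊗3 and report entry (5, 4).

M^⊗2:
  [14, 5, -8, 1, -2]
  [12, 3, -2, -1, 8]
  [16, 5, 18, 1, 1]
  [14, 5, 6, 1, -6]
  [7, 1, 7, 7, 16]
M^⊗3:
  [21, 12, 1, 8, 6]
  [19, 10, 7, 7, 16]
  [25, 14, 27, 10, 10]
  [21, 12, 15, 8, 5]
  [15, 9, 16, 15, 24]
Key observation: the optimum is the walk 5->5->5->4, with weight 8 + 8 + (-1) = 15.
Optimal value attained by: walk 5->5->5->4.
Answer: (M^⊗3)[5][4] = 15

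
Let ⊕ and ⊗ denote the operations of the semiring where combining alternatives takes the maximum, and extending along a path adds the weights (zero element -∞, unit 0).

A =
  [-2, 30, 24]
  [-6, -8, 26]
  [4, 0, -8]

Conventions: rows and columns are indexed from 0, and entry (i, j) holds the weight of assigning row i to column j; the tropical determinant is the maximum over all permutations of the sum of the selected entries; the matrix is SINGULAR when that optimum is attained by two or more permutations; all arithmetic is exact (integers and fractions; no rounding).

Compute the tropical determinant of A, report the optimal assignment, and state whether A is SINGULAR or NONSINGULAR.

σ = (0, 1, 2): (-2) + (-8) + (-8) = -18
σ = (0, 2, 1): (-2) + 26 + 0 = 24
σ = (1, 0, 2): 30 + (-6) + (-8) = 16
σ = (1, 2, 0): 30 + 26 + 4 = 60
σ = (2, 0, 1): 24 + (-6) + 0 = 18
σ = (2, 1, 0): 24 + (-8) + 4 = 20
Optimal value attained by: σ = (1, 2, 0).
Answer: det⊕(A) = 60; verdict: NONSINGULAR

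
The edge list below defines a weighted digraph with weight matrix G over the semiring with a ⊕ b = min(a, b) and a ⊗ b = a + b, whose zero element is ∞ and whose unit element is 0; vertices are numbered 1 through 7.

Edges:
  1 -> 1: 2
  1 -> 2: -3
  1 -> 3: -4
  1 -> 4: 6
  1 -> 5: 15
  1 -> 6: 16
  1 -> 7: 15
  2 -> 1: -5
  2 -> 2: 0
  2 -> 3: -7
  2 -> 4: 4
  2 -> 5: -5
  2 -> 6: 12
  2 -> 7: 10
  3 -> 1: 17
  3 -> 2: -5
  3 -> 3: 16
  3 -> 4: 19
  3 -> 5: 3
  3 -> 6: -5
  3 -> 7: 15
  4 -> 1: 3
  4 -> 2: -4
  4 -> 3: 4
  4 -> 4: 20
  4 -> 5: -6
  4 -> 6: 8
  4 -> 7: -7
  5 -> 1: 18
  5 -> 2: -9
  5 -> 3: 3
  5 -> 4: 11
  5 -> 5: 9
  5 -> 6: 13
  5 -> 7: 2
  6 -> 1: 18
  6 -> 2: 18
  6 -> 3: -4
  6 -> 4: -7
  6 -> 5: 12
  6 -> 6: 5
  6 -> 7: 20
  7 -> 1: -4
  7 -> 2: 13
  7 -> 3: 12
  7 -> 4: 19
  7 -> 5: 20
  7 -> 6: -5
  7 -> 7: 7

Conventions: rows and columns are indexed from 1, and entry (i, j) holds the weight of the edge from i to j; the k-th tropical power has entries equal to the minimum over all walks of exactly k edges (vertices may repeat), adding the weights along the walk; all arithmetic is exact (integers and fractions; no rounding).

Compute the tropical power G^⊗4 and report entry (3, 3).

G^⊗2:
  [-8, -9, -10, 1, -8, -9, -1]
  [-5, -14, -9, 1, -5, -12, -3]
  [-10, -6, -12, -12, -10, 0, 5]
  [-11, -15, -11, 0, -9, -12, -4]
  [-14, -9, -16, -5, -14, -3, 1]
  [-4, -11, -3, -2, -13, -9, -14]
  [-2, -7, -9, -12, 7, 0, 11]
G^⊗3:
  [-14, -17, -16, -16, -14, -15, -6]
  [-19, -14, -21, -19, -19, -14, -6]
  [-11, -19, -14, -7, -18, -17, -19]
  [-20, -18, -22, -19, -20, -16, -7]
  [-14, -23, -18, -10, -14, -21, -12]
  [-18, -22, -18, -16, -16, -19, -11]
  [-12, -16, -14, -7, -18, -14, -19]
G^⊗4:
  [-22, -23, -24, -22, -22, -21, -23]
  [-19, -28, -23, -21, -25, -26, -26]
  [-24, -27, -26, -24, -24, -24, -16]
  [-23, -29, -25, -23, -25, -27, -26]
  [-28, -23, -30, -28, -28, -23, -17]
  [-27, -25, -29, -26, -27, -23, -23]
  [-23, -27, -23, -21, -21, -24, -16]
Key observation: the optimum is the walk 3->2->5->2->3, with weight (-5) + (-5) + (-9) + (-7) = -26.
Optimal value attained by: walk 3->2->5->2->3.
Answer: (G^⊗4)[3][3] = -26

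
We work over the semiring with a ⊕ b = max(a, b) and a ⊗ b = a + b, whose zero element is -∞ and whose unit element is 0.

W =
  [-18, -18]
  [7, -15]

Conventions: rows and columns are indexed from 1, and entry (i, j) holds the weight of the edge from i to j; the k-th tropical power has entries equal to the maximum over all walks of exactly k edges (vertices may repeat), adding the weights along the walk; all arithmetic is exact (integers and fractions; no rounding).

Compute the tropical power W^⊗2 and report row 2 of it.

W^⊗2:
  [-11, -33]
  [-8, -11]
Answer: row 2 of W^⊗2 = [-8, -11]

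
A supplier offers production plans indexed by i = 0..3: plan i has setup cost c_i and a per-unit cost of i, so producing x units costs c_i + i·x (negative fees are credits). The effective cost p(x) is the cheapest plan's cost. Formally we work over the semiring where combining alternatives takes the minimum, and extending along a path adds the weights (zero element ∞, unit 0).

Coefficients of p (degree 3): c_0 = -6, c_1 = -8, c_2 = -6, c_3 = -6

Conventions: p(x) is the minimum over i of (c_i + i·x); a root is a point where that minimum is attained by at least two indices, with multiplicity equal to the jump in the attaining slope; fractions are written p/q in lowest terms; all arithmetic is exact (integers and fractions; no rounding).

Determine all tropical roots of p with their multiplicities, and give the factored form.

hull edge (i=0, c=-6) to (i=1, c=-8): slope -2, span 1
hull edge (i=1, c=-8) to (i=3, c=-6): slope 1, span 2
Factored form: p(x) = -6 ⊗ (x ⊕ (-1)) ⊗ (x ⊕ (-1)) ⊗ (x ⊕ 2)
Answer: roots = -1 (mult 2), 2 (mult 1)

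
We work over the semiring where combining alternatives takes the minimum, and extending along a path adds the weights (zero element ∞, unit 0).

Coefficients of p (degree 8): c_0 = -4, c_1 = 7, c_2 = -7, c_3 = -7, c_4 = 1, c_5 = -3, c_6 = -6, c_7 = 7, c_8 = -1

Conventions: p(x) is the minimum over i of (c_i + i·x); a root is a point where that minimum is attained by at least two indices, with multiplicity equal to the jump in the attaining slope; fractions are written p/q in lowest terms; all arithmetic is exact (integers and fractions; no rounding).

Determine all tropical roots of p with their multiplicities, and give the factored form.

hull edge (i=0, c=-4) to (i=2, c=-7): slope -3/2, span 2
hull edge (i=2, c=-7) to (i=3, c=-7): slope 0, span 1
hull edge (i=3, c=-7) to (i=6, c=-6): slope 1/3, span 3
hull edge (i=6, c=-6) to (i=8, c=-1): slope 5/2, span 2
Factored form: p(x) = -1 ⊗ (x ⊕ (-5/2)) ⊗ (x ⊕ (-5/2)) ⊗ (x ⊕ (-1/3)) ⊗ (x ⊕ (-1/3)) ⊗ (x ⊕ (-1/3)) ⊗ (x ⊕ 0) ⊗ (x ⊕ 3/2) ⊗ (x ⊕ 3/2)
Answer: roots = -5/2 (mult 2), -1/3 (mult 3), 0 (mult 1), 3/2 (mult 2)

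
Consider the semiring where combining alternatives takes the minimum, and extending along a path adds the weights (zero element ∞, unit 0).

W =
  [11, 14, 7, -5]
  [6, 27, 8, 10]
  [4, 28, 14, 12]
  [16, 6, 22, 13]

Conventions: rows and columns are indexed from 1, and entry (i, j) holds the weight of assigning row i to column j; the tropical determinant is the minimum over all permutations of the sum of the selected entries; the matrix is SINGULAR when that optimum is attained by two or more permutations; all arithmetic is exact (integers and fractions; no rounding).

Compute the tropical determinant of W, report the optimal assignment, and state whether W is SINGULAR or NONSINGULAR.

σ = (1, 2, 3, 4): 11 + 27 + 14 + 13 = 65
σ = (1, 2, 4, 3): 11 + 27 + 12 + 22 = 72
σ = (1, 3, 2, 4): 11 + 8 + 28 + 13 = 60
σ = (1, 3, 4, 2): 11 + 8 + 12 + 6 = 37
σ = (1, 4, 2, 3): 11 + 10 + 28 + 22 = 71
σ = (1, 4, 3, 2): 11 + 10 + 14 + 6 = 41
σ = (2, 1, 3, 4): 14 + 6 + 14 + 13 = 47
σ = (2, 1, 4, 3): 14 + 6 + 12 + 22 = 54
σ = (2, 3, 1, 4): 14 + 8 + 4 + 13 = 39
σ = (2, 3, 4, 1): 14 + 8 + 12 + 16 = 50
σ = (2, 4, 1, 3): 14 + 10 + 4 + 22 = 50
σ = (2, 4, 3, 1): 14 + 10 + 14 + 16 = 54
σ = (3, 1, 2, 4): 7 + 6 + 28 + 13 = 54
σ = (3, 1, 4, 2): 7 + 6 + 12 + 6 = 31
σ = (3, 2, 1, 4): 7 + 27 + 4 + 13 = 51
σ = (3, 2, 4, 1): 7 + 27 + 12 + 16 = 62
σ = (3, 4, 1, 2): 7 + 10 + 4 + 6 = 27
σ = (3, 4, 2, 1): 7 + 10 + 28 + 16 = 61
σ = (4, 1, 2, 3): (-5) + 6 + 28 + 22 = 51
σ = (4, 1, 3, 2): (-5) + 6 + 14 + 6 = 21
σ = (4, 2, 1, 3): (-5) + 27 + 4 + 22 = 48
σ = (4, 2, 3, 1): (-5) + 27 + 14 + 16 = 52
σ = (4, 3, 1, 2): (-5) + 8 + 4 + 6 = 13
σ = (4, 3, 2, 1): (-5) + 8 + 28 + 16 = 47
Optimal value attained by: σ = (4, 3, 1, 2).
Answer: det⊕(W) = 13; verdict: NONSINGULAR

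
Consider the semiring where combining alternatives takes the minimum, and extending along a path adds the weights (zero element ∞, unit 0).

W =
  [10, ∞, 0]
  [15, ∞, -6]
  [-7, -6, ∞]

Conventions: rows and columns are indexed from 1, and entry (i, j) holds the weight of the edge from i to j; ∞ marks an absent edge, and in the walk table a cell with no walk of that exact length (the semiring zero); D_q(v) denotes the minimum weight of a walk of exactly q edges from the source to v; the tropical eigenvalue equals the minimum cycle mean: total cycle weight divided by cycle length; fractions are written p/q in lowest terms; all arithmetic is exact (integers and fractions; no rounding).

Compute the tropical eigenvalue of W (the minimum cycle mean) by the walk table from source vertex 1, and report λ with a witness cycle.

q=0: [0, ∞, ∞]
q=1: [10, ∞, 0]
q=2: [-7, -6, 10]
q=3: [3, 4, -12]
Optimal cycle mean attained by: cycle 2->3->2, total (-6) + (-6), length 2.
Answer: λ = -6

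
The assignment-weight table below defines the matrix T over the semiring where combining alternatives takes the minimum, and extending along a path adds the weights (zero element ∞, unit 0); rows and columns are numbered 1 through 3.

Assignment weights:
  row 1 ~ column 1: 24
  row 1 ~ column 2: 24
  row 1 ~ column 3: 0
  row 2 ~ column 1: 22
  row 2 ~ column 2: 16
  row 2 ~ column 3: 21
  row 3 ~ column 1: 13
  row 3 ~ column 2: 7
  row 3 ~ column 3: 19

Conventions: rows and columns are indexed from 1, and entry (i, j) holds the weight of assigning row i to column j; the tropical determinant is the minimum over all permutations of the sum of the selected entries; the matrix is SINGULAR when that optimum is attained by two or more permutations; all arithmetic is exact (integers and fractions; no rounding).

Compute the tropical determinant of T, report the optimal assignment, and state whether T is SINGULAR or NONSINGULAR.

σ = (1, 2, 3): 24 + 16 + 19 = 59
σ = (1, 3, 2): 24 + 21 + 7 = 52
σ = (2, 1, 3): 24 + 22 + 19 = 65
σ = (2, 3, 1): 24 + 21 + 13 = 58
σ = (3, 1, 2): 0 + 22 + 7 = 29
σ = (3, 2, 1): 0 + 16 + 13 = 29
Optimal value attained by: σ = (3, 1, 2).
Answer: det⊕(T) = 29; verdict: SINGULAR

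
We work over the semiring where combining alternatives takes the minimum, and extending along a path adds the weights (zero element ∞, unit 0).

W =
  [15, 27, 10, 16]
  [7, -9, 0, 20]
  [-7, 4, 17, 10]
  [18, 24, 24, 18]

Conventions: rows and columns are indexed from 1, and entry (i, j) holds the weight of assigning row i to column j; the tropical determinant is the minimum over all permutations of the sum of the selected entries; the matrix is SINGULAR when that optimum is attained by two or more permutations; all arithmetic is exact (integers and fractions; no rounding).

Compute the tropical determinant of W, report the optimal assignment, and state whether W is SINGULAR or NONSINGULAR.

σ = (1, 2, 3, 4): 15 + (-9) + 17 + 18 = 41
σ = (1, 2, 4, 3): 15 + (-9) + 10 + 24 = 40
σ = (1, 3, 2, 4): 15 + 0 + 4 + 18 = 37
σ = (1, 3, 4, 2): 15 + 0 + 10 + 24 = 49
σ = (1, 4, 2, 3): 15 + 20 + 4 + 24 = 63
σ = (1, 4, 3, 2): 15 + 20 + 17 + 24 = 76
σ = (2, 1, 3, 4): 27 + 7 + 17 + 18 = 69
σ = (2, 1, 4, 3): 27 + 7 + 10 + 24 = 68
σ = (2, 3, 1, 4): 27 + 0 + (-7) + 18 = 38
σ = (2, 3, 4, 1): 27 + 0 + 10 + 18 = 55
σ = (2, 4, 1, 3): 27 + 20 + (-7) + 24 = 64
σ = (2, 4, 3, 1): 27 + 20 + 17 + 18 = 82
σ = (3, 1, 2, 4): 10 + 7 + 4 + 18 = 39
σ = (3, 1, 4, 2): 10 + 7 + 10 + 24 = 51
σ = (3, 2, 1, 4): 10 + (-9) + (-7) + 18 = 12
σ = (3, 2, 4, 1): 10 + (-9) + 10 + 18 = 29
σ = (3, 4, 1, 2): 10 + 20 + (-7) + 24 = 47
σ = (3, 4, 2, 1): 10 + 20 + 4 + 18 = 52
σ = (4, 1, 2, 3): 16 + 7 + 4 + 24 = 51
σ = (4, 1, 3, 2): 16 + 7 + 17 + 24 = 64
σ = (4, 2, 1, 3): 16 + (-9) + (-7) + 24 = 24
σ = (4, 2, 3, 1): 16 + (-9) + 17 + 18 = 42
σ = (4, 3, 1, 2): 16 + 0 + (-7) + 24 = 33
σ = (4, 3, 2, 1): 16 + 0 + 4 + 18 = 38
Optimal value attained by: σ = (3, 2, 1, 4).
Answer: det⊕(W) = 12; verdict: NONSINGULAR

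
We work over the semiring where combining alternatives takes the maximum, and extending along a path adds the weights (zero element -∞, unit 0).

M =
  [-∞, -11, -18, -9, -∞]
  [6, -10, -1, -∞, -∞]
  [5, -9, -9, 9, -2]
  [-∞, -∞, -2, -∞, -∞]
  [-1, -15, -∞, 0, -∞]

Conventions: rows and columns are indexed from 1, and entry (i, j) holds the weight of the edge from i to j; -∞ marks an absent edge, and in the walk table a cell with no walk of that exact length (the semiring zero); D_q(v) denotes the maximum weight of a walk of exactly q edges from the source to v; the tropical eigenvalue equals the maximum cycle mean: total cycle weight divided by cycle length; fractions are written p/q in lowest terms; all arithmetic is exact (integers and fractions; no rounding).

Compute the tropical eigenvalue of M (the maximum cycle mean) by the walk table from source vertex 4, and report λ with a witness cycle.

q=0: [-∞, -∞, -∞, 0, -∞]
q=1: [-∞, -∞, -2, -∞, -∞]
q=2: [3, -11, -11, 7, -4]
q=3: [-5, -8, 5, -2, -13]
q=4: [10, -4, -4, 14, 3]
q=5: [2, -1, 12, 5, -6]
Optimal cycle mean attained by: cycle 3->4->3, total 9 + (-2), length 2.
Answer: λ = 7/2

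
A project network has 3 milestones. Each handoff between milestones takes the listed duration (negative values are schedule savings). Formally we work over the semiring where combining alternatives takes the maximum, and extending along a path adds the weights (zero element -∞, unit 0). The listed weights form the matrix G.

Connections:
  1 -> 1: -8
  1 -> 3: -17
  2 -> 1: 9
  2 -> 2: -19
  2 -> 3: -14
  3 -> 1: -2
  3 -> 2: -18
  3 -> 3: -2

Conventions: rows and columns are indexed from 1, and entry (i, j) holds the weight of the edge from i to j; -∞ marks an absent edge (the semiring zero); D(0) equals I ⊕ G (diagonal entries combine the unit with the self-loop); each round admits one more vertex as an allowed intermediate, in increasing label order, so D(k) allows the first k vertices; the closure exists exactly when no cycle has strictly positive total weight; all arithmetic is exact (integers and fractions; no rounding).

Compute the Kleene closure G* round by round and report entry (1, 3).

D(0):
  [0, -∞, -17]
  [9, 0, -14]
  [-2, -18, 0]
D(1):
  [0, -∞, -17]
  [9, 0, -8]
  [-2, -18, 0]
D(2):
  [0, -∞, -17]
  [9, 0, -8]
  [-2, -18, 0]
D(3):
  [0, -35, -17]
  [9, 0, -8]
  [-2, -18, 0]
Answer: G*[1][3] = -17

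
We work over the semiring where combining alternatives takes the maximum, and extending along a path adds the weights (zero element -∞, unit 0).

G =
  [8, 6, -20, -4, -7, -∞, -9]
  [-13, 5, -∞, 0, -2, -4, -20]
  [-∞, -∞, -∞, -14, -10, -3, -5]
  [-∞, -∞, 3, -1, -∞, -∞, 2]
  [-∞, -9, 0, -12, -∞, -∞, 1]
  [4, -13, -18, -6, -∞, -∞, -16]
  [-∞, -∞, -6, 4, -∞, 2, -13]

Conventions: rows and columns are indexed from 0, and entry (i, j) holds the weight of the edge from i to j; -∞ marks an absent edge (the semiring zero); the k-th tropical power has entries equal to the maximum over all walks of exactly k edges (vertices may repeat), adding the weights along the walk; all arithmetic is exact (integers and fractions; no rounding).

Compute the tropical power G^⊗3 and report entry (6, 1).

G^⊗2:
  [16, 14, -1, 6, 4, 2, -1]
  [0, 10, 3, 5, 3, 1, 2]
  [1, -16, -10, -1, -∞, -3, -9]
  [-∞, -∞, 2, 6, -7, 4, 1]
  [-22, -4, -5, 5, -10, 3, -5]
  [12, 10, -3, 0, -3, -14, -4]
  [6, -11, 7, 3, -16, -9, 6]
G^⊗3:
  [24, 22, 9, 14, 12, 10, 8]
  [8, 15, 8, 10, 8, 6, 7]
  [9, 7, 2, -2, -6, -7, 1]
  [8, -9, 9, 5, -8, 3, 8]
  [7, 1, 8, 4, -6, -3, 7]
  [20, 18, 3, 10, 8, 6, 3]
  [14, 12, 6, 10, -1, 8, 5]
Key observation: the optimum is the walk 6->5->0->1, with weight 2 + 4 + 6 = 12.
Optimal value attained by: walk 6->5->0->1.
Answer: (G^⊗3)[6][1] = 12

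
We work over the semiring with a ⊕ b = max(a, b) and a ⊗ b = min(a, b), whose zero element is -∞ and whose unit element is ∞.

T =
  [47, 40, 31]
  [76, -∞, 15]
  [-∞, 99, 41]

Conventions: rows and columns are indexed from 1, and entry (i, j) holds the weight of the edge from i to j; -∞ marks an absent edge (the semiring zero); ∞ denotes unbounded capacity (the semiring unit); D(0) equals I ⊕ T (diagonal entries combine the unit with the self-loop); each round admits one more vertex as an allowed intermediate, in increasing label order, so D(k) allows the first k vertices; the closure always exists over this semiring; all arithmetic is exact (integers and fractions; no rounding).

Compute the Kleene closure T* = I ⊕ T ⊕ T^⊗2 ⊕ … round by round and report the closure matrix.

D(0):
  [∞, 40, 31]
  [76, ∞, 15]
  [-∞, 99, ∞]
D(1):
  [∞, 40, 31]
  [76, ∞, 31]
  [-∞, 99, ∞]
D(2):
  [∞, 40, 31]
  [76, ∞, 31]
  [76, 99, ∞]
D(3):
  [∞, 40, 31]
  [76, ∞, 31]
  [76, 99, ∞]
Answer: T* = [[∞, 40, 31], [76, ∞, 31], [76, 99, ∞]]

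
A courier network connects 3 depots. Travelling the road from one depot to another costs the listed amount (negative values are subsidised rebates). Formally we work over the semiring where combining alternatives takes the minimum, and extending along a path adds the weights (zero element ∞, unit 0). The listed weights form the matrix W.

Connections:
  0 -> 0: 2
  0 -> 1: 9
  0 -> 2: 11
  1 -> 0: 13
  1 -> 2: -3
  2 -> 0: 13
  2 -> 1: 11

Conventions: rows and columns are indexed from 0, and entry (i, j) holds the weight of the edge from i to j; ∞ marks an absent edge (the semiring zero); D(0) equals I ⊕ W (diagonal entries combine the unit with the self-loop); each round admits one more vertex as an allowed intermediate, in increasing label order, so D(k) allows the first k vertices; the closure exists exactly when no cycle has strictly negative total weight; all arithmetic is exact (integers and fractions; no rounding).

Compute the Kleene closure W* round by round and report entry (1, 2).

D(0):
  [0, 9, 11]
  [13, 0, -3]
  [13, 11, 0]
D(1):
  [0, 9, 11]
  [13, 0, -3]
  [13, 11, 0]
D(2):
  [0, 9, 6]
  [13, 0, -3]
  [13, 11, 0]
D(3):
  [0, 9, 6]
  [10, 0, -3]
  [13, 11, 0]
Answer: W*[1][2] = -3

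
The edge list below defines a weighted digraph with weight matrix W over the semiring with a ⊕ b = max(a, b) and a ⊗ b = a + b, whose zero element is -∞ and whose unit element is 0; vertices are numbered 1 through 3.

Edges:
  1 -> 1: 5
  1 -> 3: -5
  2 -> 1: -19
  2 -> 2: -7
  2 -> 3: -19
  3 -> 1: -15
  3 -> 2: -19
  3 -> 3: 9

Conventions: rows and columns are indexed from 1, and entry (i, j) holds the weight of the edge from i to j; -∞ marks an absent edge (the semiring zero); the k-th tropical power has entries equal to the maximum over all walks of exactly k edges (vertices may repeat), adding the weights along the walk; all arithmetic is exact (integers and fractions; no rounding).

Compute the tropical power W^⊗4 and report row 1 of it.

W^⊗2:
  [10, -24, 4]
  [-14, -14, -10]
  [-6, -10, 18]
W^⊗3:
  [15, -15, 13]
  [-9, -21, -1]
  [3, -1, 27]
W^⊗4:
  [20, -6, 22]
  [-4, -20, 8]
  [12, 8, 36]
Answer: row 1 of W^⊗4 = [20, -6, 22]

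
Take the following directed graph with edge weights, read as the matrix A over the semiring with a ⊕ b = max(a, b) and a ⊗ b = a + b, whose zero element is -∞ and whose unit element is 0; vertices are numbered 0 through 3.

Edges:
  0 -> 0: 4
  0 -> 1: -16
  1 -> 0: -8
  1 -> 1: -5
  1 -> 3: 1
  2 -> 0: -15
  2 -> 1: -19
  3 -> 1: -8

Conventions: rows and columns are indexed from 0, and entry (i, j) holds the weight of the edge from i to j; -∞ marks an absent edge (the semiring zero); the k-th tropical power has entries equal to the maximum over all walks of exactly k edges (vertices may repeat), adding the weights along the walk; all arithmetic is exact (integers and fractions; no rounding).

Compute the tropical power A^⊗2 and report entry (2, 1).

A^⊗2:
  [8, -12, -∞, -15]
  [-4, -7, -∞, -4]
  [-11, -24, -∞, -18]
  [-16, -13, -∞, -7]
Key observation: the optimum is the walk 2->1->1, with weight (-19) + (-5) = -24.
Optimal value attained by: walk 2->1->1.
Answer: (A^⊗2)[2][1] = -24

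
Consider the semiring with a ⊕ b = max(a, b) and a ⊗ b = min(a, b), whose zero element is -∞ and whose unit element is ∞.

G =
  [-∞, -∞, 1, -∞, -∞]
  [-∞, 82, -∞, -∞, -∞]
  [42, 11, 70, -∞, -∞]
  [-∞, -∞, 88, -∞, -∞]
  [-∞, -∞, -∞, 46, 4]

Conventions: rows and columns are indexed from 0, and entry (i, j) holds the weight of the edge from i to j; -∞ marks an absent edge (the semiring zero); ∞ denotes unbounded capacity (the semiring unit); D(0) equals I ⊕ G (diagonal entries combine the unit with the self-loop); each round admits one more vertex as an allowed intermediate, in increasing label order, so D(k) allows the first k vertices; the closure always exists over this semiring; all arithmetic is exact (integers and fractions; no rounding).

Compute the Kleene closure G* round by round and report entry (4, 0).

D(0):
  [∞, -∞, 1, -∞, -∞]
  [-∞, ∞, -∞, -∞, -∞]
  [42, 11, ∞, -∞, -∞]
  [-∞, -∞, 88, ∞, -∞]
  [-∞, -∞, -∞, 46, ∞]
D(1):
  [∞, -∞, 1, -∞, -∞]
  [-∞, ∞, -∞, -∞, -∞]
  [42, 11, ∞, -∞, -∞]
  [-∞, -∞, 88, ∞, -∞]
  [-∞, -∞, -∞, 46, ∞]
D(2):
  [∞, -∞, 1, -∞, -∞]
  [-∞, ∞, -∞, -∞, -∞]
  [42, 11, ∞, -∞, -∞]
  [-∞, -∞, 88, ∞, -∞]
  [-∞, -∞, -∞, 46, ∞]
D(3):
  [∞, 1, 1, -∞, -∞]
  [-∞, ∞, -∞, -∞, -∞]
  [42, 11, ∞, -∞, -∞]
  [42, 11, 88, ∞, -∞]
  [-∞, -∞, -∞, 46, ∞]
D(4):
  [∞, 1, 1, -∞, -∞]
  [-∞, ∞, -∞, -∞, -∞]
  [42, 11, ∞, -∞, -∞]
  [42, 11, 88, ∞, -∞]
  [42, 11, 46, 46, ∞]
D(5):
  [∞, 1, 1, -∞, -∞]
  [-∞, ∞, -∞, -∞, -∞]
  [42, 11, ∞, -∞, -∞]
  [42, 11, 88, ∞, -∞]
  [42, 11, 46, 46, ∞]
Answer: G*[4][0] = 42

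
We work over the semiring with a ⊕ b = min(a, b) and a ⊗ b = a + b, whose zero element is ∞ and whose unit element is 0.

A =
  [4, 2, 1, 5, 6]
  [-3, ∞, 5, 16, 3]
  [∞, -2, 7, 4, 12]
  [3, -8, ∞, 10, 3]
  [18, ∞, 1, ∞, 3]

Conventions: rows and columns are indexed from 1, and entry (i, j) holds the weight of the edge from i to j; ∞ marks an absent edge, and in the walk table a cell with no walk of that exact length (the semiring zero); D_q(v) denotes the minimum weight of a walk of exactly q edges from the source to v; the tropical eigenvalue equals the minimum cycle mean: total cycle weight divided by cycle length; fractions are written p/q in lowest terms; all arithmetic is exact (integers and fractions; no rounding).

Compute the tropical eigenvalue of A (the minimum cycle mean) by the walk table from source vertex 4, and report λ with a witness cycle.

q=0: [∞, ∞, ∞, 0, ∞]
q=1: [3, -8, ∞, 10, 3]
q=2: [-11, 2, -3, 8, -5]
q=3: [-7, -9, -10, -6, -5]
q=4: [-12, -14, -6, -6, -6]
q=5: [-17, -14, -11, -7, -11]
Optimal cycle mean attained by: cycle 1->4->2->1, total 5 + (-8) + (-3), length 3.
Answer: λ = -2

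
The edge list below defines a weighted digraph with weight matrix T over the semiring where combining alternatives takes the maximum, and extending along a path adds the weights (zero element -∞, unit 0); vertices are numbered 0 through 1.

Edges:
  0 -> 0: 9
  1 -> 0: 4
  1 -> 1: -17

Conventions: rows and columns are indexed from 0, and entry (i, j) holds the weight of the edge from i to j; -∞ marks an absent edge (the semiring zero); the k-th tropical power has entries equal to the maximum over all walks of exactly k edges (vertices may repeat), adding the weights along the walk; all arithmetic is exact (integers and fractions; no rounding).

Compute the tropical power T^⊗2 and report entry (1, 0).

T^⊗2:
  [18, -∞]
  [13, -34]
Key observation: the optimum is the walk 1->0->0, with weight 4 + 9 = 13.
Optimal value attained by: walk 1->0->0.
Answer: (T^⊗2)[1][0] = 13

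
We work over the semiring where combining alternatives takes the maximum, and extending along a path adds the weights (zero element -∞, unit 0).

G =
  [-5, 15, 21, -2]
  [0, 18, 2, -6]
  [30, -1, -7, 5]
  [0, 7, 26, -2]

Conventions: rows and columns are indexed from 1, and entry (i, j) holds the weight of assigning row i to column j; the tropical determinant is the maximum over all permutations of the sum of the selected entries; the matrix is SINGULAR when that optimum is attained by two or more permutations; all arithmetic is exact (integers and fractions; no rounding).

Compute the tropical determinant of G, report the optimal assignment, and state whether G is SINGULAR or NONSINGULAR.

σ = (1, 2, 3, 4): (-5) + 18 + (-7) + (-2) = 4
σ = (1, 2, 4, 3): (-5) + 18 + 5 + 26 = 44
σ = (1, 3, 2, 4): (-5) + 2 + (-1) + (-2) = -6
σ = (1, 3, 4, 2): (-5) + 2 + 5 + 7 = 9
σ = (1, 4, 2, 3): (-5) + (-6) + (-1) + 26 = 14
σ = (1, 4, 3, 2): (-5) + (-6) + (-7) + 7 = -11
σ = (2, 1, 3, 4): 15 + 0 + (-7) + (-2) = 6
σ = (2, 1, 4, 3): 15 + 0 + 5 + 26 = 46
σ = (2, 3, 1, 4): 15 + 2 + 30 + (-2) = 45
σ = (2, 3, 4, 1): 15 + 2 + 5 + 0 = 22
σ = (2, 4, 1, 3): 15 + (-6) + 30 + 26 = 65
σ = (2, 4, 3, 1): 15 + (-6) + (-7) + 0 = 2
σ = (3, 1, 2, 4): 21 + 0 + (-1) + (-2) = 18
σ = (3, 1, 4, 2): 21 + 0 + 5 + 7 = 33
σ = (3, 2, 1, 4): 21 + 18 + 30 + (-2) = 67
σ = (3, 2, 4, 1): 21 + 18 + 5 + 0 = 44
σ = (3, 4, 1, 2): 21 + (-6) + 30 + 7 = 52
σ = (3, 4, 2, 1): 21 + (-6) + (-1) + 0 = 14
σ = (4, 1, 2, 3): (-2) + 0 + (-1) + 26 = 23
σ = (4, 1, 3, 2): (-2) + 0 + (-7) + 7 = -2
σ = (4, 2, 1, 3): (-2) + 18 + 30 + 26 = 72
σ = (4, 2, 3, 1): (-2) + 18 + (-7) + 0 = 9
σ = (4, 3, 1, 2): (-2) + 2 + 30 + 7 = 37
σ = (4, 3, 2, 1): (-2) + 2 + (-1) + 0 = -1
Optimal value attained by: σ = (4, 2, 1, 3).
Answer: det⊕(G) = 72; verdict: NONSINGULAR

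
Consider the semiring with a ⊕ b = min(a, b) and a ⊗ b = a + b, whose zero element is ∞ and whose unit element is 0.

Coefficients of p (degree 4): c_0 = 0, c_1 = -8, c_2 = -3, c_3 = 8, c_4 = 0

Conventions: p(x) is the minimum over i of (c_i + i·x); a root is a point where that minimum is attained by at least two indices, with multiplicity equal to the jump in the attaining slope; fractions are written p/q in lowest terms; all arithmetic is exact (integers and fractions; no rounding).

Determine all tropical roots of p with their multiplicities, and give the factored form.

hull edge (i=0, c=0) to (i=1, c=-8): slope -8, span 1
hull edge (i=1, c=-8) to (i=4, c=0): slope 8/3, span 3
Factored form: p(x) = 0 ⊗ (x ⊕ (-8/3)) ⊗ (x ⊕ (-8/3)) ⊗ (x ⊕ (-8/3)) ⊗ (x ⊕ 8)
Answer: roots = -8/3 (mult 3), 8 (mult 1)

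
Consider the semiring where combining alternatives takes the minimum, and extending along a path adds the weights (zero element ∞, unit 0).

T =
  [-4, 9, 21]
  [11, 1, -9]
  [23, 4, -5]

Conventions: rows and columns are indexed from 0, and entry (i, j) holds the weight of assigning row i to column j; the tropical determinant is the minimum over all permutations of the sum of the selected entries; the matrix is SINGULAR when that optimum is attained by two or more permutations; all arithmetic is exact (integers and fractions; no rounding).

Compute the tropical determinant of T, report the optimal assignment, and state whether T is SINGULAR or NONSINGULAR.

σ = (0, 1, 2): (-4) + 1 + (-5) = -8
σ = (0, 2, 1): (-4) + (-9) + 4 = -9
σ = (1, 0, 2): 9 + 11 + (-5) = 15
σ = (1, 2, 0): 9 + (-9) + 23 = 23
σ = (2, 0, 1): 21 + 11 + 4 = 36
σ = (2, 1, 0): 21 + 1 + 23 = 45
Optimal value attained by: σ = (0, 2, 1).
Answer: det⊕(T) = -9; verdict: NONSINGULAR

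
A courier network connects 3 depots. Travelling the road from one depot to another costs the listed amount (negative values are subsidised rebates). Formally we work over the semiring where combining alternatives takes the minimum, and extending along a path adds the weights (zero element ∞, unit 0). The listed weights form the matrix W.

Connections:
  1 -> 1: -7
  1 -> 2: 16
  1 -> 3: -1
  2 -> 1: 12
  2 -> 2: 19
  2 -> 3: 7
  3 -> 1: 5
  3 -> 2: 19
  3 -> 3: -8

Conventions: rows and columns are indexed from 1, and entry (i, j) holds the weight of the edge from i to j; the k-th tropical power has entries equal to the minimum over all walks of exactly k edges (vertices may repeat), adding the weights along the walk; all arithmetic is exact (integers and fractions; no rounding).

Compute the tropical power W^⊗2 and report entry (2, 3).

W^⊗2:
  [-14, 9, -9]
  [5, 26, -1]
  [-3, 11, -16]
Key observation: the optimum is the walk 2->3->3, with weight 7 + (-8) = -1.
Optimal value attained by: walk 2->3->3.
Answer: (W^⊗2)[2][3] = -1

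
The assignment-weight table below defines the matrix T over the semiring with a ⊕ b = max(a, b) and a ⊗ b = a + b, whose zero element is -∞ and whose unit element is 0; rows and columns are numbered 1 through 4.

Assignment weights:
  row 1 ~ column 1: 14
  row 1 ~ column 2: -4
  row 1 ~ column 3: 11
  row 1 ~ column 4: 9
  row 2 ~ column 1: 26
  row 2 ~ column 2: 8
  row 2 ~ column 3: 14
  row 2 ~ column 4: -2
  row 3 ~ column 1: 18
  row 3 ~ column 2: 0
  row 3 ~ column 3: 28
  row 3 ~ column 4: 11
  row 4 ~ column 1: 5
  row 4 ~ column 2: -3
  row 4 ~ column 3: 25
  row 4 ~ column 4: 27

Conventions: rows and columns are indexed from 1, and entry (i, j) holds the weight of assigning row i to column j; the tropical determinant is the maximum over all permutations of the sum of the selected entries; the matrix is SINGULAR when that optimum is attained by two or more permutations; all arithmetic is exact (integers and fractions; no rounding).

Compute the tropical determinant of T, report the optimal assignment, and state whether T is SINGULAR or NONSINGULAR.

σ = (1, 2, 3, 4): 14 + 8 + 28 + 27 = 77
σ = (1, 2, 4, 3): 14 + 8 + 11 + 25 = 58
σ = (1, 3, 2, 4): 14 + 14 + 0 + 27 = 55
σ = (1, 3, 4, 2): 14 + 14 + 11 + (-3) = 36
σ = (1, 4, 2, 3): 14 + (-2) + 0 + 25 = 37
σ = (1, 4, 3, 2): 14 + (-2) + 28 + (-3) = 37
σ = (2, 1, 3, 4): (-4) + 26 + 28 + 27 = 77
σ = (2, 1, 4, 3): (-4) + 26 + 11 + 25 = 58
σ = (2, 3, 1, 4): (-4) + 14 + 18 + 27 = 55
σ = (2, 3, 4, 1): (-4) + 14 + 11 + 5 = 26
σ = (2, 4, 1, 3): (-4) + (-2) + 18 + 25 = 37
σ = (2, 4, 3, 1): (-4) + (-2) + 28 + 5 = 27
σ = (3, 1, 2, 4): 11 + 26 + 0 + 27 = 64
σ = (3, 1, 4, 2): 11 + 26 + 11 + (-3) = 45
σ = (3, 2, 1, 4): 11 + 8 + 18 + 27 = 64
σ = (3, 2, 4, 1): 11 + 8 + 11 + 5 = 35
σ = (3, 4, 1, 2): 11 + (-2) + 18 + (-3) = 24
σ = (3, 4, 2, 1): 11 + (-2) + 0 + 5 = 14
σ = (4, 1, 2, 3): 9 + 26 + 0 + 25 = 60
σ = (4, 1, 3, 2): 9 + 26 + 28 + (-3) = 60
σ = (4, 2, 1, 3): 9 + 8 + 18 + 25 = 60
σ = (4, 2, 3, 1): 9 + 8 + 28 + 5 = 50
σ = (4, 3, 1, 2): 9 + 14 + 18 + (-3) = 38
σ = (4, 3, 2, 1): 9 + 14 + 0 + 5 = 28
Optimal value attained by: σ = (1, 2, 3, 4).
Answer: det⊕(T) = 77; verdict: SINGULAR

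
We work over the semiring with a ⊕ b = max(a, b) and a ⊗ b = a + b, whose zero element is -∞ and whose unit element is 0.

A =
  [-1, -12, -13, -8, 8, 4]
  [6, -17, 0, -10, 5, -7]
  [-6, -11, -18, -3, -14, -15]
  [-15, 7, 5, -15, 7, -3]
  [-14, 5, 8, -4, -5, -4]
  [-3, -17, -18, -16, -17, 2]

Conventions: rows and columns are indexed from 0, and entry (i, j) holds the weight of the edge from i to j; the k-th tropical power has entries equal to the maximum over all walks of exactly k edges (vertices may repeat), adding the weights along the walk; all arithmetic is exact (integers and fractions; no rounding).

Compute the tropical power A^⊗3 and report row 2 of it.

A^⊗2:
  [1, 13, 16, 4, 7, 6]
  [5, 10, 13, 1, 14, 10]
  [-5, 4, 2, -14, 4, -2]
  [13, 12, 15, 3, 12, 3]
  [11, 3, 5, 5, 10, -2]
  [-1, -9, -9, -11, 5, 4]
A^⊗3:
  [19, 12, 15, 13, 18, 8]
  [16, 19, 22, 10, 15, 12]
  [10, 9, 12, 0, 9, 0]
  [18, 17, 20, 12, 21, 17]
  [10, 15, 18, 6, 19, 15]
  [1, 10, 13, 1, 7, 6]
Answer: row 2 of A^⊗3 = [10, 9, 12, 0, 9, 0]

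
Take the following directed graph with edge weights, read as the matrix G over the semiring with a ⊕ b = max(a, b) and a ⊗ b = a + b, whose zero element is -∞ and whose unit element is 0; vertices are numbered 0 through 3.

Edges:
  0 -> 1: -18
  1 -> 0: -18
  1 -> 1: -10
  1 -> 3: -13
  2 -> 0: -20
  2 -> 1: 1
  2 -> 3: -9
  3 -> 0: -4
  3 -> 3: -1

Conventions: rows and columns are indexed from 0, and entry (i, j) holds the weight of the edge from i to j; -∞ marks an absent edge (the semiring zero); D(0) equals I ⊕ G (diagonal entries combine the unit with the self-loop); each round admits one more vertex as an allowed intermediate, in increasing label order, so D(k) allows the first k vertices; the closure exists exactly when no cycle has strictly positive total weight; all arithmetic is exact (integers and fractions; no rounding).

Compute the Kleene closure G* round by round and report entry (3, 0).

D(0):
  [0, -18, -∞, -∞]
  [-18, 0, -∞, -13]
  [-20, 1, 0, -9]
  [-4, -∞, -∞, 0]
D(1):
  [0, -18, -∞, -∞]
  [-18, 0, -∞, -13]
  [-20, 1, 0, -9]
  [-4, -22, -∞, 0]
D(2):
  [0, -18, -∞, -31]
  [-18, 0, -∞, -13]
  [-17, 1, 0, -9]
  [-4, -22, -∞, 0]
D(3):
  [0, -18, -∞, -31]
  [-18, 0, -∞, -13]
  [-17, 1, 0, -9]
  [-4, -22, -∞, 0]
D(4):
  [0, -18, -∞, -31]
  [-17, 0, -∞, -13]
  [-13, 1, 0, -9]
  [-4, -22, -∞, 0]
Answer: G*[3][0] = -4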